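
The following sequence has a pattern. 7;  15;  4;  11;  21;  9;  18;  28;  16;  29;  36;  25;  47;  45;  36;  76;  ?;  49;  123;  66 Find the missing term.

55

Taking every 3rd term gives 3 separate tracks.
Track A: 7, 11, 18, 29, 47, 76, 123 — each term equals the sum of the previous two.
Track B: 15, 21, 28, 36, 45, ?, 66 — the triangular numbers T_5, T_6, ….
Track C: 4, 9, 16, 25, 36, 49 — the squares 2², 3², 4², ….
So the missing entry in track B is 55.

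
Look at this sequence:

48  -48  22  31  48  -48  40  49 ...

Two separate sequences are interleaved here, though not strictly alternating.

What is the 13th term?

Positions follow the repeating pattern AABB; grouping by letter gives 2 tracks.
Stream A: 48, -48, 48, -48 (alternating ±48).
Stream B: 22, 31, 40, 49 (linear: a_n = 13 + 9·n).
Term 13 comes from stream A (its 7th entry): 48.

48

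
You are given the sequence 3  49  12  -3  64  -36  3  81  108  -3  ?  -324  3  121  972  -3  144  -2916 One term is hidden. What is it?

Split by position mod 3 into 3 tracks.
Subsequence A: 3, -3, 3, -3, 3, -3 (the oscillation 3·(−1)^(n+1)).
Subsequence B: 49, 64, 81, ?, 121, 144 (the squares 7², 8², 9², …).
Subsequence C: 12, -36, 108, -324, 972, -2916 (multiplying by -3 each time).
Subsequence B's pattern makes the blank 100.

100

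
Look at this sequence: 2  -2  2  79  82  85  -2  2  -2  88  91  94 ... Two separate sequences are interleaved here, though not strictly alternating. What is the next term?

Reading positions in blocks of 6 reveals the pattern AAABBB — 2 tracks woven together.
Subsequence A is 2, -2, 2, -2, 2, -2, which is oscillating between 2 and -2.
Subsequence B is 79, 82, 85, 88, 91, 94, which is adding 3 each time.
Position 13 → subsequence A, term 7 = 2.

2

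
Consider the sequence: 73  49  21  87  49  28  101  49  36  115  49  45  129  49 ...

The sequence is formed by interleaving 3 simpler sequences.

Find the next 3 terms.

55, 143, 49

Split by position mod 3: positions 1, 4, 7, … form one track, and each other residue class forms its own.
Stream A = 73, 87, 101, 115, 129: arithmetic, step +14.
Stream B = 49, 49, 49, 49, 49: always 49.
Stream C = 21, 28, 36, 45: triangular numbers n(n+1)/2 for n = 6, 7, ….
Term 15 comes from stream C (its 5th entry): 55.
Term 16 comes from stream A (its 6th entry): 143.
Position 17 falls in stream B as its term 6, giving 49.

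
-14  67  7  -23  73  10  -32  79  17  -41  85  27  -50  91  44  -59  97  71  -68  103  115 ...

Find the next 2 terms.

-77, 109

Taking every 3rd term gives 3 separate tracks.
Track A is -14, -23, -32, -41, -50, -59, -68, which is arithmetic, step −9.
Track B is 67, 73, 79, 85, 91, 97, 103, which is adding 6 each time.
Track C is 7, 10, 17, 27, 44, 71, 115, which is Fibonacci-style (each term is the sum of the two before it).
Position 22 falls in track A as its term 8, giving -77.
Position 23 → track B, term 8 = 109.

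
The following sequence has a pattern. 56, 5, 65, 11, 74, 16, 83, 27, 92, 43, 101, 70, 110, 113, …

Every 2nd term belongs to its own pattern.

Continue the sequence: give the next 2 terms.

Positions 1, 3, 5, … form one subsequence and positions 2, 4, 6, … form another.
Track A: 56, 65, 74, 83, 92, 101, 110 (linear: a_n = 47 + 9·n).
Track B: 5, 11, 16, 27, 43, 70, 113 (a Fibonacci-like recurrence a_n = a_{n-1} + a_{n-2}).
Term 15 comes from track A (its 8th entry): 119.
Position 16 → track B, term 8 = 183.

119, 183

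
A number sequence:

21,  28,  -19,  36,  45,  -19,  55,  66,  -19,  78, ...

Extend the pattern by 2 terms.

91, -19

Reading positions in blocks of 3 reveals the pattern AAB — 2 tracks woven together.
Track A = 21, 28, 36, 45, 55, 66, 78: triangular numbers starting at T_6.
Track B = -19, -19, -19: always -19.
Position 11 → track A, term 8 = 91.
The 12th slot belongs to track B; its 4th term is -19.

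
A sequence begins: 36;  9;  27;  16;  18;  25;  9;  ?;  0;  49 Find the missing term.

Split by position mod 2 into 2 tracks.
Track A: 36, 27, 18, 9, 0 (arithmetic with common difference −9).
Track B: 9, 16, 25, ?, 49 (perfect squares starting at 3²).
Track B's pattern makes the blank 36.

36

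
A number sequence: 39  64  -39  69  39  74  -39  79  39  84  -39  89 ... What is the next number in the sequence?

The terms cycle through 2 interleaved subsequences.
Track A: 39, -39, 39, -39, 39, -39 — the oscillation 39·(−1)^(n+1).
Track B: 64, 69, 74, 79, 84, 89 — linear: a_n = 59 + 5·n.
Term 13 comes from track A (its 7th entry): 39.

39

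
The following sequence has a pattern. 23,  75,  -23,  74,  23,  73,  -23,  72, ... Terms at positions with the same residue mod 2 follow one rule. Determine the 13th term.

23

Positions 1, 3, 5, … form one subsequence and positions 2, 4, 6, … form another.
Track A: 23, -23, 23, -23 (oscillating between 23 and -23).
Track B: 75, 74, 73, 72 (subtracting 1 each time).
Position 13 → track A, term 7 = 23.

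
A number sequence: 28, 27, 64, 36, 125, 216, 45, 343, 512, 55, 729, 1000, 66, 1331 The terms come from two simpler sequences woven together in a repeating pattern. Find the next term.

Positions follow the repeating pattern ABB; grouping by letter gives 2 tracks.
Track A: 28, 36, 45, 55, 66 — the triangular numbers T_7, T_8, ….
Track B: 27, 64, 125, 216, 343, 512, 729, 1000, 1331 — consecutive cubes n³ from n = 3.
Term 15 comes from track B (its 10th entry): 1728.

1728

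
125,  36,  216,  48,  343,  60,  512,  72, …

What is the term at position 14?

Taking every 2nd term gives 2 separate tracks.
Subsequence A = 125, 216, 343, 512: consecutive cubes n³ from n = 5.
Subsequence B = 36, 48, 60, 72: linear: a_n = 24 + 12·n.
Position 14 → subsequence B, term 7 = 108.

108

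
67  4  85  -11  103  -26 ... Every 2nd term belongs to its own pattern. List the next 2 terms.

121, -41

Odd-indexed and even-indexed terms follow separate rules.
Subsequence A: 67, 85, 103. Linear: a_n = 49 + 18·n.
Subsequence B: 4, -11, -26. Arithmetic, step −15.
The 7th slot belongs to subsequence A; its 4th term is 121.
Position 8 → subsequence B, term 4 = -41.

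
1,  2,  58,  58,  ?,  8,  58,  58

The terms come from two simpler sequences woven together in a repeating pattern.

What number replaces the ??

4

The slot pattern repeats as AABB (period 4), so there are 2 interleaved tracks.
Track A: 1, 2, ?, 8 (a geometric progression (common ratio 2)).
Track B: 58, 58, 58, 58 (constant 58).
Track A's pattern makes the blank 4.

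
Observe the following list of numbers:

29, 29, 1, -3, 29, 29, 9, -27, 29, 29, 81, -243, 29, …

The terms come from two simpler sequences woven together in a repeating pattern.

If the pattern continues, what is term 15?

The slot pattern repeats as AABB (period 4), so there are 2 interleaved tracks.
Track A: 29, 29, 29, 29, 29, 29, 29. The constant sequence 29.
Track B: 1, -3, 9, -27, 81, -243. A geometric progression (common ratio -3).
Position 15 → track B, term 7 = 729.

729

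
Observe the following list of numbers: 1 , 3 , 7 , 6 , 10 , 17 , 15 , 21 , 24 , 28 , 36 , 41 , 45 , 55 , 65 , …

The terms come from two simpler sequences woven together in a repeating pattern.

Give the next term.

The slot pattern repeats as AAB (period 3), so there are 2 interleaved tracks.
Stream A: 1, 3, 6, 10, 15, 21, 28, 36, 45, 55 (triangular numbers starting at T_1).
Stream B: 7, 17, 24, 41, 65 (Fibonacci-style (each term is the sum of the two before it)).
Position 16 falls in stream A as its term 11, giving 66.

66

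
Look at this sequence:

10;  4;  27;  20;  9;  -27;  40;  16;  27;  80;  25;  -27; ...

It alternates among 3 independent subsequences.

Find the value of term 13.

Taking every 3rd term gives 3 separate tracks.
Stream A: 10, 20, 40, 80 — a geometric progression (common ratio 2).
Stream B: 4, 9, 16, 25 — consecutive squares n² from n = 2.
Stream C: 27, -27, 27, -27 — the oscillation 27·(−1)^(n+1).
The 13th slot belongs to stream A; its 5th term is 160.

160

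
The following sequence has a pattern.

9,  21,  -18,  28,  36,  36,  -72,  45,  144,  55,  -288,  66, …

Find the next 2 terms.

Split by position mod 2 into 2 tracks.
Track A = 9, -18, 36, -72, 144, -288: geometric, ×-2 each step.
Track B = 21, 28, 36, 45, 55, 66: triangular numbers starting at T_6.
Position 13 falls in track A as its term 7, giving 576.
Position 14 → track B, term 7 = 78.

576, 78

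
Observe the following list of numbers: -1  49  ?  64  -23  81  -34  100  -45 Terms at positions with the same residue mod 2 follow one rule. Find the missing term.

Taking every 2nd term gives 2 separate tracks.
Track A is -1, ?, -23, -34, -45, which is linear: a_n = 10 − 11·n.
Track B is 49, 64, 81, 100, which is the squares 7², 8², 9², ….
Track A's pattern makes the blank -12.

-12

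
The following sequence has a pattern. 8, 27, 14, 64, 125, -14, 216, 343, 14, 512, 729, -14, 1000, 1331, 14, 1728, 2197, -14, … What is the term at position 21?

14

Reading positions in blocks of 3 reveals the pattern AAB — 2 tracks woven together.
Subsequence A = 8, 27, 64, 125, 216, 343, 512, 729, 1000, 1331, 1728, 2197: perfect cubes starting at 2³.
Subsequence B = 14, -14, 14, -14, 14, -14: oscillating between 14 and -14.
The 21st slot belongs to subsequence B; its 7th term is 14.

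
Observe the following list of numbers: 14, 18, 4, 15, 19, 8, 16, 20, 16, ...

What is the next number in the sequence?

17

Split by position mod 3 into 3 tracks.
Subsequence A = 14, 15, 16: arithmetic with common difference +1.
Subsequence B = 18, 19, 20: adding 1 each time.
Subsequence C = 4, 8, 16: powers 2^2, 2^3, 2^4, ….
Position 10 falls in subsequence A as its term 4, giving 17.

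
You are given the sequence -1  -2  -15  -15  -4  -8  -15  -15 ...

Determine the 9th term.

Reading positions in blocks of 4 reveals the pattern AABB — 2 tracks woven together.
Subsequence A = -1, -2, -4, -8: geometric with ratio 2.
Subsequence B = -15, -15, -15, -15: constant -15.
Position 9 → subsequence A, term 5 = -16.

-16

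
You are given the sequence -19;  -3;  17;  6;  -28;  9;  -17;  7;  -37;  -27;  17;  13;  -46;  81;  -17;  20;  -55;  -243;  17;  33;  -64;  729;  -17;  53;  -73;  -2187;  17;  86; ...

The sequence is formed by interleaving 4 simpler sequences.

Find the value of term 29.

-82

Taking every 4th term gives 4 separate tracks.
Stream A is -19, -28, -37, -46, -55, -64, -73, which is arithmetic with common difference −9.
Stream B is -3, 9, -27, 81, -243, 729, -2187, which is a geometric progression (common ratio -3).
Stream C is 17, -17, 17, -17, 17, -17, 17, which is oscillating between 17 and -17.
Stream D is 6, 7, 13, 20, 33, 53, 86, which is a Fibonacci-like recurrence a_n = a_{n-1} + a_{n-2}.
Position 29 → stream A, term 8 = -82.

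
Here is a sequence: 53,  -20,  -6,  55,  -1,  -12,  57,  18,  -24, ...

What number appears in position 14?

Taking every 3rd term gives 3 separate tracks.
Track A: 53, 55, 57. Linear: a_n = 51 + 2·n.
Track B: -20, -1, 18. Arithmetic with common difference +19.
Track C: -6, -12, -24. Geometric with ratio 2.
Term 14 comes from track B (its 5th entry): 56.

56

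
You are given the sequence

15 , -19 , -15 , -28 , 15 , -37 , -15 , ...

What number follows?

Odd-indexed and even-indexed terms follow separate rules.
Track A: 15, -15, 15, -15 (alternating ±15).
Track B: -19, -28, -37 (linear: a_n = -10 − 9·n).
Term 8 comes from track B (its 4th entry): -46.

-46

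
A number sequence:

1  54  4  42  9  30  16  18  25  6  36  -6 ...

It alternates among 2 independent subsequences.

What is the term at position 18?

-42

Positions 1, 3, 5, … form one subsequence and positions 2, 4, 6, … form another.
Subsequence A: 1, 4, 9, 16, 25, 36 — consecutive squares n² from n = 1.
Subsequence B: 54, 42, 30, 18, 6, -6 — subtracting 12 each time.
Term 18 comes from subsequence B (its 9th entry): -42.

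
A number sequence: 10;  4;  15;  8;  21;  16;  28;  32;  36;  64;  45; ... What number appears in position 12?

Split by position mod 2 into 2 tracks.
Subsequence A: 10, 15, 21, 28, 36, 45 (triangular numbers starting at T_4).
Subsequence B: 4, 8, 16, 32, 64 (powers 2^2, 2^3, 2^4, …).
Position 12 falls in subsequence B as its term 6, giving 128.

128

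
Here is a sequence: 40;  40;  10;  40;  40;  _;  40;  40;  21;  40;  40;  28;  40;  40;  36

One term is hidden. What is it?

15

The slot pattern repeats as AAB (period 3), so there are 2 interleaved tracks.
Track A: 40, 40, 40, 40, 40, 40, 40, 40, 40, 40 — constant 40.
Track B: 10, ?, 21, 28, 36 — the triangular numbers T_4, T_5, ….
Track B's pattern makes the blank 15.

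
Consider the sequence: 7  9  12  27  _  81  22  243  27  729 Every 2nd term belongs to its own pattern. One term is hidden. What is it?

17

Odd-indexed and even-indexed terms follow separate rules.
Stream A is 7, 12, ?, 22, 27, which is arithmetic, step +5.
Stream B is 9, 27, 81, 243, 729, which is successive powers of 3.
Stream A's pattern makes the blank 17.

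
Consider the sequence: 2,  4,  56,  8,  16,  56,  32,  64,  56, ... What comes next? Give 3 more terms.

128, 256, 56

Positions follow the repeating pattern AAB; grouping by letter gives 2 tracks.
Stream A: 2, 4, 8, 16, 32, 64. Powers of 2.
Stream B: 56, 56, 56. The constant sequence 56.
The 10th slot belongs to stream A; its 7th term is 128.
Position 11 falls in stream A as its term 8, giving 256.
The 12th slot belongs to stream B; its 4th term is 56.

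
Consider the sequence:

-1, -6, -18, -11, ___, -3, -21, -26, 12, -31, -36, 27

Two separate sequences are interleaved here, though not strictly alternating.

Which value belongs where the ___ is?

-16

The slot pattern repeats as AAB (period 3), so there are 2 interleaved tracks.
Subsequence A: -1, -6, -11, ?, -21, -26, -31, -36 — linear: a_n = 4 − 5·n.
Subsequence B: -18, -3, 12, 27 — adding 15 each time.
So the missing entry in subsequence A is -16.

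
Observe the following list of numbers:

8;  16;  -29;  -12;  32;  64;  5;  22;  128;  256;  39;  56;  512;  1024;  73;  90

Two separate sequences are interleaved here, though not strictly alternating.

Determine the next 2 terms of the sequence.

Reading positions in blocks of 4 reveals the pattern AABB — 2 tracks woven together.
Subsequence A: 8, 16, 32, 64, 128, 256, 512, 1024. Powers 2^3, 2^4, 2^5, ….
Subsequence B: -29, -12, 5, 22, 39, 56, 73, 90. Arithmetic with common difference +17.
Term 17 comes from subsequence A (its 9th entry): 2048.
Position 18 → subsequence A, term 10 = 4096.

2048, 4096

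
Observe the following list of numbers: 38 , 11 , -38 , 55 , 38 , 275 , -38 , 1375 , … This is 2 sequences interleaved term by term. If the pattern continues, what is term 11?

-38

The terms cycle through 2 interleaved subsequences.
Track A: 38, -38, 38, -38 — the oscillation 38·(−1)^(n+1).
Track B: 11, 55, 275, 1375 — a geometric progression (common ratio 5).
Term 11 comes from track A (its 6th entry): -38.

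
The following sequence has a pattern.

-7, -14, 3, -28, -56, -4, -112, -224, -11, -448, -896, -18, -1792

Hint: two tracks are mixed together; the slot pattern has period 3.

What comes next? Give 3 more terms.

-3584, -25, -7168

Positions follow the repeating pattern AAB; grouping by letter gives 2 tracks.
Subsequence A: -7, -14, -28, -56, -112, -224, -448, -896, -1792 (geometric, ×2 each step).
Subsequence B: 3, -4, -11, -18 (arithmetic, step −7).
Position 14 → subsequence A, term 10 = -3584.
Position 15 → subsequence B, term 5 = -25.
Position 16 → subsequence A, term 11 = -7168.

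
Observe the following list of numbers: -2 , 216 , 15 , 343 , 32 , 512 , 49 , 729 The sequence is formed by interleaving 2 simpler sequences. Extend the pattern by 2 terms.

Split by position mod 2 into 2 tracks.
Track A: -2, 15, 32, 49 (linear: a_n = -19 + 17·n).
Track B: 216, 343, 512, 729 (perfect cubes starting at 6³).
The 9th slot belongs to track A; its 5th term is 66.
Position 10 falls in track B as its term 5, giving 1000.

66, 1000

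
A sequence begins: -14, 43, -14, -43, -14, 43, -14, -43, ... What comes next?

The terms cycle through 2 interleaved subsequences.
Stream A: -14, -14, -14, -14 (the constant sequence -14).
Stream B: 43, -43, 43, -43 (alternating ±43).
Position 9 falls in stream A as its term 5, giving -14.

-14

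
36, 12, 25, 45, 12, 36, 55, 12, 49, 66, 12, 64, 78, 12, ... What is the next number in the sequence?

81

Split by position mod 3 into 3 tracks.
Subsequence A: 36, 45, 55, 66, 78 — the triangular numbers T_8, T_9, ….
Subsequence B: 12, 12, 12, 12, 12 — constant 12.
Subsequence C: 25, 36, 49, 64 — perfect squares starting at 5².
Position 15 → subsequence C, term 5 = 81.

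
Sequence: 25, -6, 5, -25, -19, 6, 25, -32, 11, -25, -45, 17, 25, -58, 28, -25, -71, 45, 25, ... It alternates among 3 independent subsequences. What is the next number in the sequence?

-84

Taking every 3rd term gives 3 separate tracks.
Subsequence A: 25, -25, 25, -25, 25, -25, 25 — oscillating between 25 and -25.
Subsequence B: -6, -19, -32, -45, -58, -71 — linear: a_n = 7 − 13·n.
Subsequence C: 5, 6, 11, 17, 28, 45 — a Fibonacci-like recurrence a_n = a_{n-1} + a_{n-2}.
Term 20 comes from subsequence B (its 7th entry): -84.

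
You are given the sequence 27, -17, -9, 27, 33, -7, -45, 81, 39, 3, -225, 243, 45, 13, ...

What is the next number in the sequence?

-1125

Split by position mod 4: positions 1, 5, 9, … form one track, and each other residue class forms its own.
Track A: 27, 33, 39, 45 (arithmetic, step +6).
Track B: -17, -7, 3, 13 (linear: a_n = -27 + 10·n).
Track C: -9, -45, -225 (multiplying by 5 each time).
Track D: 27, 81, 243 (powers 3^3, 3^4, 3^5, …).
Position 15 falls in track C as its term 4, giving -1125.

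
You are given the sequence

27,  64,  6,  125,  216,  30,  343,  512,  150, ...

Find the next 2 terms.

729, 1000

Reading positions in blocks of 3 reveals the pattern AAB — 2 tracks woven together.
Track A = 27, 64, 125, 216, 343, 512: perfect cubes starting at 3³.
Track B = 6, 30, 150: geometric, ×5 each step.
The 10th slot belongs to track A; its 7th term is 729.
Term 11 comes from track A (its 8th entry): 1000.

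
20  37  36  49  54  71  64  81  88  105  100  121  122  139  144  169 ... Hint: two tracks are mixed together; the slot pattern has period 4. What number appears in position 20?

Positions follow the repeating pattern AABB; grouping by letter gives 2 tracks.
Track A is 20, 37, 54, 71, 88, 105, 122, 139, which is adding 17 each time.
Track B is 36, 49, 64, 81, 100, 121, 144, 169, which is the squares 6², 7², 8², ….
The 20th slot belongs to track B; its 10th term is 225.

225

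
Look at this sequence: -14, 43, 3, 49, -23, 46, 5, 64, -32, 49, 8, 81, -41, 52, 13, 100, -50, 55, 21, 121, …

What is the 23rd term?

34

The terms cycle through 4 interleaved subsequences.
Stream A: -14, -23, -32, -41, -50. Arithmetic with common difference −9.
Stream B: 43, 46, 49, 52, 55. Adding 3 each time.
Stream C: 3, 5, 8, 13, 21. Each term equals the sum of the previous two.
Stream D: 49, 64, 81, 100, 121. Consecutive squares n² from n = 7.
Term 23 comes from stream C (its 6th entry): 34.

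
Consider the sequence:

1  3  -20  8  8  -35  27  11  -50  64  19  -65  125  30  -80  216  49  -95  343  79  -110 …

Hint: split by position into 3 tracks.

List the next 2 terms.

Taking every 3rd term gives 3 separate tracks.
Track A: 1, 8, 27, 64, 125, 216, 343 (consecutive cubes n³ from n = 1).
Track B: 3, 8, 11, 19, 30, 49, 79 (each term equals the sum of the previous two).
Track C: -20, -35, -50, -65, -80, -95, -110 (subtracting 15 each time).
Position 22 falls in track A as its term 8, giving 512.
Position 23 falls in track B as its term 8, giving 128.

512, 128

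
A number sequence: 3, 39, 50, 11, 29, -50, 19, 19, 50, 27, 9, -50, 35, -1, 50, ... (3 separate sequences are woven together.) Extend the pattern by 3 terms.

Split by position mod 3: positions 1, 4, 7, … form one track, and each other residue class forms its own.
Track A = 3, 11, 19, 27, 35: adding 8 each time.
Track B = 39, 29, 19, 9, -1: arithmetic, step −10.
Track C = 50, -50, 50, -50, 50: the oscillation 50·(−1)^(n+1).
Position 16 → track A, term 6 = 43.
Term 17 comes from track B (its 6th entry): -11.
The 18th slot belongs to track C; its 6th term is -50.

43, -11, -50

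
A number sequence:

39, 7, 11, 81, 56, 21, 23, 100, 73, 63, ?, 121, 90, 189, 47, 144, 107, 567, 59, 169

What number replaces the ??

Split by position mod 4 into 4 tracks.
Subsequence A is 39, 56, 73, 90, 107, which is linear: a_n = 22 + 17·n.
Subsequence B is 7, 21, 63, 189, 567, which is a geometric progression (common ratio 3).
Subsequence C is 11, 23, ?, 47, 59, which is arithmetic, step +12.
Subsequence D is 81, 100, 121, 144, 169, which is consecutive squares n² from n = 9.
So the missing entry in subsequence C is 35.

35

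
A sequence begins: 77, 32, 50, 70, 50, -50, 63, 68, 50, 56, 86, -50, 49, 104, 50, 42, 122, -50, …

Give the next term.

35

Split by position mod 3: positions 1, 4, 7, … form one track, and each other residue class forms its own.
Subsequence A: 77, 70, 63, 56, 49, 42 — subtracting 7 each time.
Subsequence B: 32, 50, 68, 86, 104, 122 — arithmetic, step +18.
Subsequence C: 50, -50, 50, -50, 50, -50 — alternating ±50.
Position 19 falls in subsequence A as its term 7, giving 35.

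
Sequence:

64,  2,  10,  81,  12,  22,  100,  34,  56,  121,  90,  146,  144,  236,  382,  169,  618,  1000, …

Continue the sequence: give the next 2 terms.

The slot pattern repeats as ABB (period 3), so there are 2 interleaved tracks.
Track A = 64, 81, 100, 121, 144, 169: the squares 8², 9², 10², ….
Track B = 2, 10, 12, 22, 34, 56, 90, 146, 236, 382, 618, 1000: Fibonacci-style (each term is the sum of the two before it).
Position 19 → track A, term 7 = 196.
Position 20 → track B, term 13 = 1618.

196, 1618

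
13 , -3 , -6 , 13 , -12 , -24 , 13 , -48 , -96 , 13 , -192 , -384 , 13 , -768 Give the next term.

-1536

Reading positions in blocks of 3 reveals the pattern ABB — 2 tracks woven together.
Track A: 13, 13, 13, 13, 13. Constant 13.
Track B: -3, -6, -12, -24, -48, -96, -192, -384, -768. A geometric progression (common ratio 2).
Term 15 comes from track B (its 10th entry): -1536.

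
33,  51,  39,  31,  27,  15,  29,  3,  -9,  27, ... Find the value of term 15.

-57

The slot pattern repeats as ABB (period 3), so there are 2 interleaved tracks.
Stream A is 33, 31, 29, 27, which is subtracting 2 each time.
Stream B is 51, 39, 27, 15, 3, -9, which is subtracting 12 each time.
Term 15 comes from stream B (its 10th entry): -57.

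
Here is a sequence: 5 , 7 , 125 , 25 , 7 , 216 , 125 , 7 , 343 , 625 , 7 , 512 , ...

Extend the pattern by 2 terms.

Read the sequence 3 terms at a time; column i is its own pattern.
Track A = 5, 25, 125, 625: powers 5^1, 5^2, 5^3, ….
Track B = 7, 7, 7, 7: constant 7.
Track C = 125, 216, 343, 512: perfect cubes starting at 5³.
The 13th slot belongs to track A; its 5th term is 3125.
Position 14 falls in track B as its term 5, giving 7.

3125, 7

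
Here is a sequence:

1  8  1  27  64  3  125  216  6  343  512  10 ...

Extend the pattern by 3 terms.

729, 1000, 15

Reading positions in blocks of 3 reveals the pattern AAB — 2 tracks woven together.
Subsequence A: 1, 8, 27, 64, 125, 216, 343, 512. Perfect cubes starting at 1³.
Subsequence B: 1, 3, 6, 10. The triangular numbers T_1, T_2, ….
Term 13 comes from subsequence A (its 9th entry): 729.
Position 14 falls in subsequence A as its term 10, giving 1000.
Position 15 falls in subsequence B as its term 5, giving 15.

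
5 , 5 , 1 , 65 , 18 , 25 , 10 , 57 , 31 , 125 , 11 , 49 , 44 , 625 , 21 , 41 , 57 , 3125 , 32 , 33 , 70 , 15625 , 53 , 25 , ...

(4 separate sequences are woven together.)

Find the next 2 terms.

83, 78125

The terms cycle through 4 interleaved subsequences.
Stream A is 5, 18, 31, 44, 57, 70, which is adding 13 each time.
Stream B is 5, 25, 125, 625, 3125, 15625, which is powers of 5.
Stream C is 1, 10, 11, 21, 32, 53, which is each term equals the sum of the previous two.
Stream D is 65, 57, 49, 41, 33, 25, which is arithmetic with common difference −8.
The 25th slot belongs to stream A; its 7th term is 83.
Position 26 falls in stream B as its term 7, giving 78125.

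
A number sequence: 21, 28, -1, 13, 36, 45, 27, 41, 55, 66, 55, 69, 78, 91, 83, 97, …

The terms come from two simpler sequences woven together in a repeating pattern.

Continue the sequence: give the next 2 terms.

105, 120

Positions follow the repeating pattern AABB; grouping by letter gives 2 tracks.
Stream A: 21, 28, 36, 45, 55, 66, 78, 91. Triangular numbers n(n+1)/2 for n = 6, 7, ….
Stream B: -1, 13, 27, 41, 55, 69, 83, 97. Adding 14 each time.
Position 17 → stream A, term 9 = 105.
The 18th slot belongs to stream A; its 10th term is 120.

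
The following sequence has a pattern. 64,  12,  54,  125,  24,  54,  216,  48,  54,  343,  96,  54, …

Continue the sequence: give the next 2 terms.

Taking every 3rd term gives 3 separate tracks.
Track A: 64, 125, 216, 343 (consecutive cubes n³ from n = 4).
Track B: 12, 24, 48, 96 (geometric with ratio 2).
Track C: 54, 54, 54, 54 (always 54).
Position 13 → track A, term 5 = 512.
The 14th slot belongs to track B; its 5th term is 192.

512, 192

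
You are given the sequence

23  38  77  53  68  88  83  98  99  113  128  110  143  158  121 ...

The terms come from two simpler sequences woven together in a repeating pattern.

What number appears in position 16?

173

Positions follow the repeating pattern AAB; grouping by letter gives 2 tracks.
Subsequence A is 23, 38, 53, 68, 83, 98, 113, 128, 143, 158, which is arithmetic with common difference +15.
Subsequence B is 77, 88, 99, 110, 121, which is linear: a_n = 66 + 11·n.
Position 16 → subsequence A, term 11 = 173.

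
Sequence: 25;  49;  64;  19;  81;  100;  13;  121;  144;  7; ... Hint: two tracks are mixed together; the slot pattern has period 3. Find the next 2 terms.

169, 196

Positions follow the repeating pattern ABB; grouping by letter gives 2 tracks.
Track A: 25, 19, 13, 7 — arithmetic, step −6.
Track B: 49, 64, 81, 100, 121, 144 — the squares 7², 8², 9², ….
Position 11 falls in track B as its term 7, giving 169.
Position 12 falls in track B as its term 8, giving 196.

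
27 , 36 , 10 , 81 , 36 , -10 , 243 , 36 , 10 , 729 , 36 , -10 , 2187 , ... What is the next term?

36

Split by position mod 3 into 3 tracks.
Subsequence A: 27, 81, 243, 729, 2187 (powers 3^3, 3^4, 3^5, …).
Subsequence B: 36, 36, 36, 36 (the constant sequence 36).
Subsequence C: 10, -10, 10, -10 (the oscillation 10·(−1)^(n+1)).
The 14th slot belongs to subsequence B; its 5th term is 36.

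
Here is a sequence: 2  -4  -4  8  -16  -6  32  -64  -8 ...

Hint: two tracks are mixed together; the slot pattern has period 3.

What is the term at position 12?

-10

Reading positions in blocks of 3 reveals the pattern AAB — 2 tracks woven together.
Track A: 2, -4, 8, -16, 32, -64. Multiplying by -2 each time.
Track B: -4, -6, -8. Arithmetic, step −2.
The 12th slot belongs to track B; its 4th term is -10.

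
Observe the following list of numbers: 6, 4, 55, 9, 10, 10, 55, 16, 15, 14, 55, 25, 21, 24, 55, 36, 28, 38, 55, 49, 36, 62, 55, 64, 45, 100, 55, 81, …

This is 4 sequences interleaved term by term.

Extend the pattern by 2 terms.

55, 162

Read the sequence 4 terms at a time; column i is its own pattern.
Track A is 6, 10, 15, 21, 28, 36, 45, which is triangular numbers starting at T_3.
Track B is 4, 10, 14, 24, 38, 62, 100, which is Fibonacci-style (each term is the sum of the two before it).
Track C is 55, 55, 55, 55, 55, 55, 55, which is always 55.
Track D is 9, 16, 25, 36, 49, 64, 81, which is perfect squares starting at 3².
The 29th slot belongs to track A; its 8th term is 55.
Position 30 falls in track B as its term 8, giving 162.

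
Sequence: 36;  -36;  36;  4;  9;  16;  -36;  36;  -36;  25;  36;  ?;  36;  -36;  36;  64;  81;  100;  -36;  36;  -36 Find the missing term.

Reading positions in blocks of 6 reveals the pattern AAABBB — 2 tracks woven together.
Stream A: 36, -36, 36, -36, 36, -36, 36, -36, 36, -36, 36, -36 — oscillating between 36 and -36.
Stream B: 4, 9, 16, 25, 36, ?, 64, 81, 100 — perfect squares starting at 2².
Filling stream B at index 6 by its rule yields 49.

49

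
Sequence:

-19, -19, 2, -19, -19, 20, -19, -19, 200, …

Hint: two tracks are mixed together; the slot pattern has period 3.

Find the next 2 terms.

-19, -19

Reading positions in blocks of 3 reveals the pattern AAB — 2 tracks woven together.
Track A: -19, -19, -19, -19, -19, -19 — always -19.
Track B: 2, 20, 200 — geometric with ratio 10.
Term 10 comes from track A (its 7th entry): -19.
Position 11 → track A, term 8 = -19.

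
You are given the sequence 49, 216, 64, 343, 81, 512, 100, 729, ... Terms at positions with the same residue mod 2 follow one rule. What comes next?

The terms cycle through 2 interleaved subsequences.
Track A = 49, 64, 81, 100: consecutive squares n² from n = 7.
Track B = 216, 343, 512, 729: consecutive cubes n³ from n = 6.
Position 9 falls in track A as its term 5, giving 121.

121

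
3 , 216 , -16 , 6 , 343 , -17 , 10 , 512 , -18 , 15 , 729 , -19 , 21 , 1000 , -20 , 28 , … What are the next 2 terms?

1331, -21

Split by position mod 3 into 3 tracks.
Subsequence A: 3, 6, 10, 15, 21, 28 — triangular numbers n(n+1)/2 for n = 2, 3, ….
Subsequence B: 216, 343, 512, 729, 1000 — consecutive cubes n³ from n = 6.
Subsequence C: -16, -17, -18, -19, -20 — arithmetic, step −1.
Position 17 falls in subsequence B as its term 6, giving 1331.
Position 18 → subsequence C, term 6 = -21.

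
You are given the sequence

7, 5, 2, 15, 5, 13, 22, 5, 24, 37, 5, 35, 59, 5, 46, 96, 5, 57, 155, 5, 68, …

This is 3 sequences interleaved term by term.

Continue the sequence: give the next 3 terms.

251, 5, 79

Taking every 3rd term gives 3 separate tracks.
Subsequence A: 7, 15, 22, 37, 59, 96, 155 — Fibonacci-style (each term is the sum of the two before it).
Subsequence B: 5, 5, 5, 5, 5, 5, 5 — always 5.
Subsequence C: 2, 13, 24, 35, 46, 57, 68 — linear: a_n = -9 + 11·n.
Position 22 → subsequence A, term 8 = 251.
Position 23 → subsequence B, term 8 = 5.
Term 24 comes from subsequence C (its 8th entry): 79.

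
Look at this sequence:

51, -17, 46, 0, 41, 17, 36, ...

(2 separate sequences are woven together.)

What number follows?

The terms cycle through 2 interleaved subsequences.
Track A is 51, 46, 41, 36, which is arithmetic, step −5.
Track B is -17, 0, 17, which is adding 17 each time.
Term 8 comes from track B (its 4th entry): 34.

34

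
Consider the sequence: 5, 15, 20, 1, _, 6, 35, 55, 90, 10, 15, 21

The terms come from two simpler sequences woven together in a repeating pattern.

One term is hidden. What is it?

3

Reading positions in blocks of 6 reveals the pattern AAABBB — 2 tracks woven together.
Stream A: 5, 15, 20, 35, 55, 90 (a Fibonacci-like recurrence a_n = a_{n-1} + a_{n-2}).
Stream B: 1, ?, 6, 10, 15, 21 (triangular numbers starting at T_1).
Filling stream B at index 2 by its rule yields 3.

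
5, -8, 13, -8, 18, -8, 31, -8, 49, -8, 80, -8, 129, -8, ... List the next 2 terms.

The terms cycle through 2 interleaved subsequences.
Subsequence A is 5, 13, 18, 31, 49, 80, 129, which is each term equals the sum of the previous two.
Subsequence B is -8, -8, -8, -8, -8, -8, -8, which is always -8.
Term 15 comes from subsequence A (its 8th entry): 209.
Position 16 falls in subsequence B as its term 8, giving -8.

209, -8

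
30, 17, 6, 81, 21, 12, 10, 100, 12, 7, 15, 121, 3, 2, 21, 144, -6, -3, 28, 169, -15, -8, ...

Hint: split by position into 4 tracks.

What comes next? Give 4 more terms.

Read the sequence 4 terms at a time; column i is its own pattern.
Track A = 30, 21, 12, 3, -6, -15: subtracting 9 each time.
Track B = 17, 12, 7, 2, -3, -8: subtracting 5 each time.
Track C = 6, 10, 15, 21, 28: triangular numbers starting at T_3.
Track D = 81, 100, 121, 144, 169: perfect squares starting at 9².
Position 23 → track C, term 6 = 36.
Position 24 → track D, term 6 = 196.
The 25th slot belongs to track A; its 7th term is -24.
Position 26 falls in track B as its term 7, giving -13.

36, 196, -24, -13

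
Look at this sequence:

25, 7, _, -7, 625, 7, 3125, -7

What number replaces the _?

125

Odd-indexed and even-indexed terms follow separate rules.
Stream A: 25, ?, 625, 3125 (successive powers of 5).
Stream B: 7, -7, 7, -7 (alternating ±7).
So the missing entry in stream A is 125.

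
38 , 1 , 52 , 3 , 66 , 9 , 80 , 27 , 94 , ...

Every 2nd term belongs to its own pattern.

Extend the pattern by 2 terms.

Split by position mod 2 into 2 tracks.
Track A: 38, 52, 66, 80, 94 — linear: a_n = 24 + 14·n.
Track B: 1, 3, 9, 27 — powers of 3.
Position 10 falls in track B as its term 5, giving 81.
Position 11 falls in track A as its term 6, giving 108.

81, 108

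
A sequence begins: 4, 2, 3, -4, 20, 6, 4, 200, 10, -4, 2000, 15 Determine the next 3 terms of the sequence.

Read the sequence 3 terms at a time; column i is its own pattern.
Track A is 4, -4, 4, -4, which is alternating ±4.
Track B is 2, 20, 200, 2000, which is a geometric progression (common ratio 10).
Track C is 3, 6, 10, 15, which is triangular numbers starting at T_2.
Position 13 falls in track A as its term 5, giving 4.
Term 14 comes from track B (its 5th entry): 20000.
Position 15 falls in track C as its term 5, giving 21.

4, 20000, 21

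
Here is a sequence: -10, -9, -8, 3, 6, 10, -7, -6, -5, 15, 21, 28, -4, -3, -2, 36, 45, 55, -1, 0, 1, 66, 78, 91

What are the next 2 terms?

2, 3

The slot pattern repeats as AAABBB (period 6), so there are 2 interleaved tracks.
Track A is -10, -9, -8, -7, -6, -5, -4, -3, -2, -1, 0, 1, which is arithmetic with common difference +1.
Track B is 3, 6, 10, 15, 21, 28, 36, 45, 55, 66, 78, 91, which is triangular numbers n(n+1)/2 for n = 2, 3, ….
Term 25 comes from track A (its 13th entry): 2.
Position 26 falls in track A as its term 14, giving 3.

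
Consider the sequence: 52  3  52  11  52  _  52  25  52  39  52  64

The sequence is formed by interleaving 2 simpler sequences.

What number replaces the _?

14

Taking every 2nd term gives 2 separate tracks.
Track A: 52, 52, 52, 52, 52, 52 — constant 52.
Track B: 3, 11, ?, 25, 39, 64 — a Fibonacci-like recurrence a_n = a_{n-1} + a_{n-2}.
Filling track B at index 3 by its rule yields 14.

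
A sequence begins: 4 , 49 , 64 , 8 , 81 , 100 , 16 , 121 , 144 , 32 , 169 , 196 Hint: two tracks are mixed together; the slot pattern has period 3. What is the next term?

64

Reading positions in blocks of 3 reveals the pattern ABB — 2 tracks woven together.
Stream A: 4, 8, 16, 32 — a geometric progression (common ratio 2).
Stream B: 49, 64, 81, 100, 121, 144, 169, 196 — perfect squares starting at 7².
Position 13 → stream A, term 5 = 64.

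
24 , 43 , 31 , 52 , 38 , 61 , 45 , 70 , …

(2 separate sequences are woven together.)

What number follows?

Positions 1, 3, 5, … form one subsequence and positions 2, 4, 6, … form another.
Track A = 24, 31, 38, 45: linear: a_n = 17 + 7·n.
Track B = 43, 52, 61, 70: arithmetic with common difference +9.
Position 9 → track A, term 5 = 52.

52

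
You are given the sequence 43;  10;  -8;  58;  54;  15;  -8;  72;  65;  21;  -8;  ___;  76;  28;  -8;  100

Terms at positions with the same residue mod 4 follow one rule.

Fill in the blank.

86

Read the sequence 4 terms at a time; column i is its own pattern.
Track A: 43, 54, 65, 76 — adding 11 each time.
Track B: 10, 15, 21, 28 — triangular numbers starting at T_4.
Track C: -8, -8, -8, -8 — always -8.
Track D: 58, 72, ?, 100 — linear: a_n = 44 + 14·n.
The gap is track D's term 3; the rule gives 86.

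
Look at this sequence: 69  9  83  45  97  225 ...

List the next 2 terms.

111, 1125

Positions 1, 3, 5, … form one subsequence and positions 2, 4, 6, … form another.
Stream A: 69, 83, 97 — arithmetic, step +14.
Stream B: 9, 45, 225 — geometric, ×5 each step.
Term 7 comes from stream A (its 4th entry): 111.
The 8th slot belongs to stream B; its 4th term is 1125.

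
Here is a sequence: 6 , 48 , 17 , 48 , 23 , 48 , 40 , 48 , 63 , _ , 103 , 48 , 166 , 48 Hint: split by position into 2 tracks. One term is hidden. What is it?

48

Positions 1, 3, 5, … form one subsequence and positions 2, 4, 6, … form another.
Track A: 6, 17, 23, 40, 63, 103, 166. Each term equals the sum of the previous two.
Track B: 48, 48, 48, 48, ?, 48, 48. Always 48.
Track B's pattern makes the blank 48.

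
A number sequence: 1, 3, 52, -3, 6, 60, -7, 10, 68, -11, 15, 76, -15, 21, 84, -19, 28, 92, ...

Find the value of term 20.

36

Split by position mod 3: positions 1, 4, 7, … form one track, and each other residue class forms its own.
Stream A is 1, -3, -7, -11, -15, -19, which is arithmetic, step −4.
Stream B is 3, 6, 10, 15, 21, 28, which is the triangular numbers T_2, T_3, ….
Stream C is 52, 60, 68, 76, 84, 92, which is adding 8 each time.
The 20th slot belongs to stream B; its 7th term is 36.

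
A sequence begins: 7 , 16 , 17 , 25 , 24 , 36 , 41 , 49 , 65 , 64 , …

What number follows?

106

Split by position mod 2 into 2 tracks.
Subsequence A: 7, 17, 24, 41, 65 (each term equals the sum of the previous two).
Subsequence B: 16, 25, 36, 49, 64 (perfect squares starting at 4²).
Position 11 falls in subsequence A as its term 6, giving 106.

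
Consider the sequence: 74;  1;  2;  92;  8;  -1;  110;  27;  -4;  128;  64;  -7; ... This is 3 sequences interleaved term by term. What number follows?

146

The terms cycle through 3 interleaved subsequences.
Track A = 74, 92, 110, 128: adding 18 each time.
Track B = 1, 8, 27, 64: the cubes 1³, 2³, 3³, ….
Track C = 2, -1, -4, -7: arithmetic, step −3.
Position 13 falls in track A as its term 5, giving 146.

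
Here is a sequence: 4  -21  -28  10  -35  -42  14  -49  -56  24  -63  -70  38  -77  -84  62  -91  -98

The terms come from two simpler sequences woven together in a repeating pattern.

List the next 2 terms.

Positions follow the repeating pattern ABB; grouping by letter gives 2 tracks.
Track A = 4, 10, 14, 24, 38, 62: Fibonacci-style (each term is the sum of the two before it).
Track B = -21, -28, -35, -42, -49, -56, -63, -70, -77, -84, -91, -98: linear: a_n = -14 − 7·n.
Position 19 falls in track A as its term 7, giving 100.
Term 20 comes from track B (its 13th entry): -105.

100, -105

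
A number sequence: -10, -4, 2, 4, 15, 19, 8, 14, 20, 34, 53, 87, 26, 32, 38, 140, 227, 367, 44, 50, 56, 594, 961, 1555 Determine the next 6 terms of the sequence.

62, 68, 74, 2516, 4071, 6587

The slot pattern repeats as AAABBB (period 6), so there are 2 interleaved tracks.
Track A: -10, -4, 2, 8, 14, 20, 26, 32, 38, 44, 50, 56 (arithmetic, step +6).
Track B: 4, 15, 19, 34, 53, 87, 140, 227, 367, 594, 961, 1555 (Fibonacci-style (each term is the sum of the two before it)).
Term 25 comes from track A (its 13th entry): 62.
Term 26 comes from track A (its 14th entry): 68.
Position 27 → track A, term 15 = 74.
Term 28 comes from track B (its 13th entry): 2516.
Position 29 falls in track B as its term 14, giving 4071.
Position 30 → track B, term 15 = 6587.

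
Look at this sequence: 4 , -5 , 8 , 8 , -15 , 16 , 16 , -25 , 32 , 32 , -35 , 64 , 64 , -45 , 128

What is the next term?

Split by position mod 3 into 3 tracks.
Track A is 4, 8, 16, 32, 64, which is geometric, ×2 each step.
Track B is -5, -15, -25, -35, -45, which is linear: a_n = 5 − 10·n.
Track C is 8, 16, 32, 64, 128, which is powers 2^3, 2^4, 2^5, ….
Position 16 → track A, term 6 = 128.

128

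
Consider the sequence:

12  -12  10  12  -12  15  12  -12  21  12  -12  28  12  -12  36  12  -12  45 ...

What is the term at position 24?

The slot pattern repeats as AAB (period 3), so there are 2 interleaved tracks.
Stream A: 12, -12, 12, -12, 12, -12, 12, -12, 12, -12, 12, -12 (oscillating between 12 and -12).
Stream B: 10, 15, 21, 28, 36, 45 (triangular numbers n(n+1)/2 for n = 4, 5, …).
The 24th slot belongs to stream B; its 8th term is 66.

66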